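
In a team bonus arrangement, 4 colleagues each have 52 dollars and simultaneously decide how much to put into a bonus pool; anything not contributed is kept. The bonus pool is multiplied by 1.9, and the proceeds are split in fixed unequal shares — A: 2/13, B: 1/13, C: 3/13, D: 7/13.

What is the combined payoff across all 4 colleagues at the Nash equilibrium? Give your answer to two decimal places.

Player j's private return per contributed unit is 1.9 × (j's share). Contributing is weakly dominant for j when that share is at least 1/1.9 = 0.5263, and contributing 0 is dominant otherwise.
Only D (7/13) clears that bar, contributing 52; the remaining 3 contribute 0. Total contributed: 52.
The bonus pool pays out 1.9 × 52 = 98.80 in total (split across the unequal shares, but the aggregate is all that matters for the group sum).
The 3 free-riders keep 52 each, adding 156. Group total = 156 + 98.80 = 254.80.

254.80 dollars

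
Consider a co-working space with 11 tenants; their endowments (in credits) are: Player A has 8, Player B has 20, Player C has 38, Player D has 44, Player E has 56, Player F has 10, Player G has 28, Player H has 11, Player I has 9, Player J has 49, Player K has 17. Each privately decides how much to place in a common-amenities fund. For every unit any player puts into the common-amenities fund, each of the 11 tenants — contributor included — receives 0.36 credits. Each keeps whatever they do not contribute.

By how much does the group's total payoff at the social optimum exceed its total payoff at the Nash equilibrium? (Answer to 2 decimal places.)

The private return per contributed unit is 0.36 < 1 for everyone, so the Nash equilibrium is zero contribution and the group total is Σ E_j = 8 + 20 + 38 + 44 + 56 + 10 + 28 + 11 + 9 + 49 + 17 = 290.
Each contributed unit returns 3.960 to the group, so the social optimum is full contribution by everyone: group total = 3.960 × 290 = 1148.40.
Efficiency loss = (3.960 − 1) × 290 = 858.40.

858.40 credits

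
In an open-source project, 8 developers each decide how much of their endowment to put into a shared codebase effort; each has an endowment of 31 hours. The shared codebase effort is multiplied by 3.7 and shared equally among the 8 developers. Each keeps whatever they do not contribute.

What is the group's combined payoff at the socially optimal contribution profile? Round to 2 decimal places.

917.60 hours

Each contributed unit returns 3.700 to the group as a whole (0.4625 to each of 8 players), which exceeds 1, so the social optimum is full contribution: group total = 3.700 × 248 = 917.60.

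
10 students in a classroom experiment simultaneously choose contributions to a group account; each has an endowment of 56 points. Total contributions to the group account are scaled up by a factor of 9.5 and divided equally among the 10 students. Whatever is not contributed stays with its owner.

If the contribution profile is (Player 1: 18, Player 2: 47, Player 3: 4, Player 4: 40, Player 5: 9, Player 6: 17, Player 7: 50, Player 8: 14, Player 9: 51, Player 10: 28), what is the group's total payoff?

Total contributed: 18 + 47 + 4 + 40 + 9 + 17 + 50 + 14 + 51 + 28 = 278; total kept: 10 × 56 − 278 = 282.
The group account pays out 9.5 × 278 = 2641.00 in aggregate.
Group total = 282 + 2641.00 = 2923.00.

2923.00 points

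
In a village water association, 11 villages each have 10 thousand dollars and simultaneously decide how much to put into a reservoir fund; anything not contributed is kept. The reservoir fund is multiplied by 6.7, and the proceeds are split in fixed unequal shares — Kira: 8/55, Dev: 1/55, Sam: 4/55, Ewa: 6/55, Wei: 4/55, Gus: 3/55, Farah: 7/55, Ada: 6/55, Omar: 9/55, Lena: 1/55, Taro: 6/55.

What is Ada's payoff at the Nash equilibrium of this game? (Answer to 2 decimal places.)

Player j's private return per contributed unit is 6.7 × (j's share). Contributing is weakly dominant for j when that share is at least 1/6.7 = 0.1493, and contributing 0 is dominant otherwise.
The only share above 0.1493 is Omar's 9/55, contributing 10; the remaining 10 contribute 0. Total contributed: 10.
Ada keeps 10 and receives 6.7 × 10 × 6/55 = 7.31 from the reservoir fund, for a payoff of 17.31.

17.31 thousand dollars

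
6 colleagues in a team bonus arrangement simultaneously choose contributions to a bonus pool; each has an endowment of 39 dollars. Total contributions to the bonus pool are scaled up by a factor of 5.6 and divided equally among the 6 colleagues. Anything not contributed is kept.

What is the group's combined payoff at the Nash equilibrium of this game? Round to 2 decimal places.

234.00 dollars

Each contributed unit returns 5.6/6 = 0.9333 to its contributor — below 1 — so contributing 0 is dominant for every player. At the Nash equilibrium everyone keeps their 39, and the group total is 6 × 39 = 234.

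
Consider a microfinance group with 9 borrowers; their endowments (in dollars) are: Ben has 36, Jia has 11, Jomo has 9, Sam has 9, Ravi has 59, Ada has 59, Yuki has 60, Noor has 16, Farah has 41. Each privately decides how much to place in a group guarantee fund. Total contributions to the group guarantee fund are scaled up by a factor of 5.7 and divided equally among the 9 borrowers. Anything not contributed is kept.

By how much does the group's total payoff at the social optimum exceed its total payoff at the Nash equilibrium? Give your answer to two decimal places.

The private return per contributed unit is 5.7/9 = 0.6333 < 1 for every player regardless of endowment, so the Nash equilibrium is zero contribution and the group total is Σ E_j = 36 + 11 + 9 + 9 + 59 + 59 + 60 + 16 + 41 = 300.
Each contributed unit returns 5.700 to the group, so the social optimum is full contribution by everyone: group total = 5.700 × 300 = 1710.00.
Efficiency loss = (5.700 − 1) × 300 = 1410.00.

1410.00 dollars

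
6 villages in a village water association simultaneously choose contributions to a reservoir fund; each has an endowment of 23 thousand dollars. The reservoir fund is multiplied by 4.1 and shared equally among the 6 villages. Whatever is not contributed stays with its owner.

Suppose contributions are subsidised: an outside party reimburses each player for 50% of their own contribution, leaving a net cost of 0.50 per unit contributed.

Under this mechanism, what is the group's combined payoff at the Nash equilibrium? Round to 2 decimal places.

634.80 thousand dollars

The effective private return per unit is now (4.1/6) / 0.50 = 1.3667 > 1, so every player's dominant strategy flips to full contribution.
At the Nash equilibrium everyone contributes 23. Group total payoff = 6 × (23 × 0.50 + 4.1 × 23) = 634.80.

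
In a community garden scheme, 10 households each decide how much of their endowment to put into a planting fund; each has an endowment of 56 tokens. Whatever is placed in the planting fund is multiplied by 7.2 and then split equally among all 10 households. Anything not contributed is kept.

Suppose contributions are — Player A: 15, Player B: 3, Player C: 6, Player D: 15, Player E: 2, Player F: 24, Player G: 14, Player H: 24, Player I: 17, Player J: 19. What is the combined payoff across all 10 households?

1421.80 tokens

Total contributed: 15 + 3 + 6 + 15 + 2 + 24 + 14 + 24 + 17 + 19 = 139; total kept: 10 × 56 − 139 = 421.
The planting fund pays out 7.2 × 139 = 1000.80 in aggregate.
Group total = 421 + 1000.80 = 1421.80.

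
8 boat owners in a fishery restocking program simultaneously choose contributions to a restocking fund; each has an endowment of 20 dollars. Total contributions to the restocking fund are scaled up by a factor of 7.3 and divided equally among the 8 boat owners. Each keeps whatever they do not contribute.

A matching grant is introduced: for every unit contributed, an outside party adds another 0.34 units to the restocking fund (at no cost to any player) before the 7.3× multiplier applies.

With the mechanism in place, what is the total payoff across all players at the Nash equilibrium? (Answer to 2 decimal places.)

1565.12 dollars

Under the mechanism each unit contributed yields 7.3 × 1.34 / 8 = 1.2228 back to its contributor per unit of net cost, which exceeds 1, making full contribution the dominant choice for everyone.
So the Nash equilibrium is full contribution by all 8; the group earns 7.3 × 1.34 × 160 = 1565.12.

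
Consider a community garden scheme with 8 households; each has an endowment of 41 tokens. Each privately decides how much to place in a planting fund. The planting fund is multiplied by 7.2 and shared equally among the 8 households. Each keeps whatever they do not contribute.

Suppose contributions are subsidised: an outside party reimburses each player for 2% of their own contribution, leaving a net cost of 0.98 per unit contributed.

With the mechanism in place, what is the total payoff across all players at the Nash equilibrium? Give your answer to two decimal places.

328.00 tokens

With the mechanism, a contributed unit returns (7.2/8) / 0.98 = 0.9184 per unit of net cost — still below 1 — so contributing 0 remains dominant for every player.
Everyone keeps their endowment and the group total is 8 × 41 = 328.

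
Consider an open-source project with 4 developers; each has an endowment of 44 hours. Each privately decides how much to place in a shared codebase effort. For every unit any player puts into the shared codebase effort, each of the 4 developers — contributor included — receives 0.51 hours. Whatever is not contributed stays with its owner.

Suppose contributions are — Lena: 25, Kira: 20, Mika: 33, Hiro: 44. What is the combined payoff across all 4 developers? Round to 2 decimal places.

302.88 hours

Total contributed: 25 + 20 + 33 + 44 = 122; total kept: 4 × 44 − 122 = 54.
The shared codebase effort pays out 0.51 × 4 × 122 = 248.88 in aggregate.
Group total = 54 + 248.88 = 302.88.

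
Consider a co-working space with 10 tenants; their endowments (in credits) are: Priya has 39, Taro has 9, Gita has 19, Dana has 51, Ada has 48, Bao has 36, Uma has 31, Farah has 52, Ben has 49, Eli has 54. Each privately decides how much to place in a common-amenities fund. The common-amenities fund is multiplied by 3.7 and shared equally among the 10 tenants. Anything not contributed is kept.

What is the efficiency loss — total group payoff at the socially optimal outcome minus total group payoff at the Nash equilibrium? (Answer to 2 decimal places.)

1047.60 credits

The private return per contributed unit is 3.7/10 = 0.3700 < 1 for every player regardless of endowment, so the Nash equilibrium is zero contribution and the group total is Σ E_j = 39 + 9 + 19 + 51 + 48 + 36 + 31 + 52 + 49 + 54 = 388.
Each contributed unit returns 3.700 to the group, so the social optimum is full contribution by everyone: group total = 3.700 × 388 = 1435.60.
Efficiency loss = (3.700 − 1) × 388 = 1047.60.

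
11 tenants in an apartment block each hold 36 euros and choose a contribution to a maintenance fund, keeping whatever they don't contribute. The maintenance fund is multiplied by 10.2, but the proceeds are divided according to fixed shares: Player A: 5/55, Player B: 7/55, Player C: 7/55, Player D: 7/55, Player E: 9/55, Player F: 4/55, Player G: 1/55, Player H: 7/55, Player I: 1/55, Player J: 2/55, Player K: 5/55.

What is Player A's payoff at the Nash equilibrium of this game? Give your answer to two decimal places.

202.91 euros

For player j, contributing a unit is worthwhile iff 10.2 × (j's share) ≥ 1, i.e. iff j's share is at least 0.0980.
Player B, Player C, Player D, Player E and Player H are above the threshold, contributing 36 each; the remaining 6 contribute 0. Total contributed: 180.
Player A keeps 36 and receives 10.2 × 180 × 5/55 = 166.91 from the maintenance fund, for a payoff of 202.91.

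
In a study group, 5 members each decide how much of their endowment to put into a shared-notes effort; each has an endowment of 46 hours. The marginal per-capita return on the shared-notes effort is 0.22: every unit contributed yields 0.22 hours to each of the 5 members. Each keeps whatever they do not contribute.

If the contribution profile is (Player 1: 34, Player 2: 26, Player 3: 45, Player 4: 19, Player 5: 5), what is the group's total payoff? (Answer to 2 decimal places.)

242.90 hours

Total contributed: 34 + 26 + 45 + 19 + 5 = 129; total kept: 5 × 46 − 129 = 101.
The shared-notes effort pays out 0.22 × 5 × 129 = 141.90 in aggregate.
Group total = 101 + 141.90 = 242.90.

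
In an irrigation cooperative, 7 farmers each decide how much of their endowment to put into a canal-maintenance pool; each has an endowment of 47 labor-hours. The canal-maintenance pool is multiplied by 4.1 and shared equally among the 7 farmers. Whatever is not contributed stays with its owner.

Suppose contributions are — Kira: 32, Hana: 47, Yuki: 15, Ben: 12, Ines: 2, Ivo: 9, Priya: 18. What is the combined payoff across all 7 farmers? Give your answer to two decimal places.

747.50 labor-hours

Total contributed: 32 + 47 + 15 + 12 + 2 + 9 + 18 = 135; total kept: 7 × 47 − 135 = 194.
The canal-maintenance pool pays out 4.1 × 135 = 553.50 in aggregate.
Group total = 194 + 553.50 = 747.50.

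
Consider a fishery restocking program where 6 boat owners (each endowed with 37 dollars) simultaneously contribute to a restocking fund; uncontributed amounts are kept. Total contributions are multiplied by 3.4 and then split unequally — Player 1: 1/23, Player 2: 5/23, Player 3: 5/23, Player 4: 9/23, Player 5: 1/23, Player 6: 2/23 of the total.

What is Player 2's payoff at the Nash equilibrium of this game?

For player j, contributing a unit is worthwhile iff 3.4 × (j's share) ≥ 1, i.e. iff j's share is at least 0.2941.
Only Player 4 (9/23) clears that bar, contributing 37; the remaining 5 contribute 0. Total contributed: 37.
Player 2 keeps 37 and receives 3.4 × 37 × 5/23 = 27.35 from the restocking fund, for a payoff of 64.35.

64.35 dollars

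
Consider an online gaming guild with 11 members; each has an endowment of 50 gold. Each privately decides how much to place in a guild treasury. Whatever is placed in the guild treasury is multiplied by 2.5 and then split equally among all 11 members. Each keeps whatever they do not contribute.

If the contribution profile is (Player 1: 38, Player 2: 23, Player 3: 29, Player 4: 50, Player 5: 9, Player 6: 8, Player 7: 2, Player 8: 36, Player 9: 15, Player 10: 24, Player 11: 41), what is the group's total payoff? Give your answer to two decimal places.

962.50 gold

Total contributed: 38 + 23 + 29 + 50 + 9 + 8 + 2 + 36 + 15 + 24 + 41 = 275; total kept: 11 × 50 − 275 = 275.
The guild treasury pays out 2.5 × 275 = 687.50 in aggregate.
Group total = 275 + 687.50 = 962.50.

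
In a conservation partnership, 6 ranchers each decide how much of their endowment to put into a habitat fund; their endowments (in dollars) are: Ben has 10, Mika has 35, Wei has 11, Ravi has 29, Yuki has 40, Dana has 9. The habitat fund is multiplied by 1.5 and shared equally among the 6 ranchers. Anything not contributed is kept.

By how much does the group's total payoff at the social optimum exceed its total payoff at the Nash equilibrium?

67.00 dollars

The private return per contributed unit is 1.5/6 = 0.2500 < 1 for every player regardless of endowment, so the Nash equilibrium is zero contribution and the group total is Σ E_j = 10 + 35 + 11 + 29 + 40 + 9 = 134.
Each contributed unit returns 1.500 to the group, so the social optimum is full contribution by everyone: group total = 1.500 × 134 = 201.00.
Efficiency loss = (1.500 − 1) × 134 = 67.00.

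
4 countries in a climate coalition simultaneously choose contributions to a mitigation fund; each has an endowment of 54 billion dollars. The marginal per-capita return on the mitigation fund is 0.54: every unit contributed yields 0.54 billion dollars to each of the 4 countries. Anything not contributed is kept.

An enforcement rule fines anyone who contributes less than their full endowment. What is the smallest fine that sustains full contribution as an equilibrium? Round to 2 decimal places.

24.84 billion dollars

Given the others contribute fully, the best deviation is to contribute 0 (any partial contribution still incurs the fine and gives up units whose private return 0.54 is below 1).
Deviating from 54 to 0 saves 54 billion dollars but forfeits the deviator's share of the drop in the mitigation fund: 0.54 × 54 = 29.16.
So the deviation gain is 54 − 29.16 = 24.84, and the fine must be at least 24.84 billion dollars to wipe it out.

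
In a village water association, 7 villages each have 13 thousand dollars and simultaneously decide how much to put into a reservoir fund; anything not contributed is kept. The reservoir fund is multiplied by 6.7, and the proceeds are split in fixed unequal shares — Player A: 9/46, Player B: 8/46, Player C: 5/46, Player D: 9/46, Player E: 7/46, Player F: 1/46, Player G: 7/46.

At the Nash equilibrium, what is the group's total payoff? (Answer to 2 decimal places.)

Each unit j contributes comes back to j as 6.7 × (j's share), so j prefers to contribute only if that share exceeds 1/6.7 = 0.1493; otherwise keeping the unit dominates.
The shares above 0.1493 belong to Player A, Player B, Player D, Player E and Player G, contributing 13 each; the remaining 2 contribute 0. Total contributed: 65.
The reservoir fund pays out 6.7 × 65 = 435.50 in total (split across the unequal shares, but the aggregate is all that matters for the group sum).
The 2 free-riders keep 13 each, adding 26. Group total = 26 + 435.50 = 461.50.

461.50 thousand dollars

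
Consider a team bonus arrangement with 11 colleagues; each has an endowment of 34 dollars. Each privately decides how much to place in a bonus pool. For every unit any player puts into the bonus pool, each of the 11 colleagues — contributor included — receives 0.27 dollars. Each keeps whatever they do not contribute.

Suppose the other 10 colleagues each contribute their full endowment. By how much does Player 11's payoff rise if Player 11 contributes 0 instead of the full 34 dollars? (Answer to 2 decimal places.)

Switching from a contribution of 34 to 0 lets Player 11 keep an extra 34 dollars, but lowers the bonus pool by 34, which costs Player 11 their own share of that drop: 0.27 × 34 = 9.18.
Net gain = 34 − 9.18 = 24.82. The private return per contributed unit (0.27) is below 1, so free-riding is indeed the best response regardless of what the others do.

24.82 dollars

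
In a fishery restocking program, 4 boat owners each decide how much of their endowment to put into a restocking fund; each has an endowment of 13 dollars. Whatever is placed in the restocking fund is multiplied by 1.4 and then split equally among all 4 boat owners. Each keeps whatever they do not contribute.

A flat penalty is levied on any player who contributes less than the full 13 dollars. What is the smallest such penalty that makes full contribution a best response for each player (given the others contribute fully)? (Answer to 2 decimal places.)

Given the others contribute fully, the best deviation is to contribute 0 (any partial contribution still incurs the fine and gives up units whose private return 0.3500 is below 1).
Deviating from 13 to 0 saves 13 dollars but forfeits the deviator's share of the drop in the restocking fund: 1.4/4 × 13 = 4.55.
So the deviation gain is 13 − 4.55 = 8.45, and the fine must be at least 8.45 dollars to wipe it out.

8.45 dollars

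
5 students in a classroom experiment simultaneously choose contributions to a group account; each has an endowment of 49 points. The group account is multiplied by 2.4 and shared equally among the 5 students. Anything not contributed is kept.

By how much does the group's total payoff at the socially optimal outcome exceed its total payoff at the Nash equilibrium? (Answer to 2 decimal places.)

343.00 points

Each contributed unit returns 2.4/5 = 0.4800 to its contributor — below 1 — so contributing 0 is dominant for every player. At the Nash equilibrium everyone keeps their 49, and the group total is 5 × 49 = 245.
Each contributed unit returns 2.400 to the group as a whole (0.4800 to each of 5 players), which exceeds 1, so the social optimum is full contribution: group total = 2.400 × 245 = 588.00.
Efficiency loss = 588.00 − 245 = 343.00.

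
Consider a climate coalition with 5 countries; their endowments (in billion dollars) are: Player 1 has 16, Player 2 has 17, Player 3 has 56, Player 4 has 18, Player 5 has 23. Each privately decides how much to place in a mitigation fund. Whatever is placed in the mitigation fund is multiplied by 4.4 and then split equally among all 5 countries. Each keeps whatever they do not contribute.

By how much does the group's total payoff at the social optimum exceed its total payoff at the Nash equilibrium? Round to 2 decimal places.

The private return per contributed unit is 4.4/5 = 0.8800 < 1 for every player regardless of endowment, so the Nash equilibrium is zero contribution and the group total is Σ E_j = 16 + 17 + 56 + 18 + 23 = 130.
Each contributed unit returns 4.400 to the group, so the social optimum is full contribution by everyone: group total = 4.400 × 130 = 572.00.
Efficiency loss = (4.400 − 1) × 130 = 442.00.

442.00 billion dollars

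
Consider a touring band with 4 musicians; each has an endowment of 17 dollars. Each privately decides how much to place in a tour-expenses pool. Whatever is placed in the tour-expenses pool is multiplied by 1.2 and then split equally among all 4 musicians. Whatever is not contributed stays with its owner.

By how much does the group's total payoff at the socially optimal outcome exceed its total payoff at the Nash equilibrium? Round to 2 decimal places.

13.60 dollars

Each contributed unit returns 1.2/4 = 0.3000 to its contributor — below 1 — so contributing 0 is dominant for every player. At the Nash equilibrium everyone keeps their 17, and the group total is 4 × 17 = 68.
Each contributed unit returns 1.200 to the group as a whole (0.3000 to each of 4 players), which exceeds 1, so the social optimum is full contribution: group total = 1.200 × 68 = 81.60.
Efficiency loss = 81.60 − 68 = 13.60.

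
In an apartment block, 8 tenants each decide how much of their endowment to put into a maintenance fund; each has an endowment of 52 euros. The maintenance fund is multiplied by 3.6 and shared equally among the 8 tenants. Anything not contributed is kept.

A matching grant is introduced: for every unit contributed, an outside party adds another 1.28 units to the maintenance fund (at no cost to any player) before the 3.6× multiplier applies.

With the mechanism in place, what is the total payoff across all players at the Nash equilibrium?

3414.53 euros

The effective private return per unit is now 3.6 × 2.28 / 8 = 1.0260 > 1, so every player's dominant strategy flips to full contribution.
At the Nash equilibrium everyone contributes 52. Group total payoff = 3.6 × 2.28 × 416 = 3414.53.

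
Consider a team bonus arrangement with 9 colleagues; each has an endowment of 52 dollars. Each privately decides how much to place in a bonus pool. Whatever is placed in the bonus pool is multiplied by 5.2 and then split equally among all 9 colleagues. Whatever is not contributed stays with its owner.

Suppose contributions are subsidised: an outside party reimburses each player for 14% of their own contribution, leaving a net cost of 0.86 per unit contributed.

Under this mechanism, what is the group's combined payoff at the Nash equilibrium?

Even with the mechanism, each unit contributed returns only (5.2/9) / 0.86 = 0.6718 per unit of net cost, so contributing nothing is still dominant.
At the Nash equilibrium no one contributes; group total payoff = 9 × 52 = 468.

468.00 dollars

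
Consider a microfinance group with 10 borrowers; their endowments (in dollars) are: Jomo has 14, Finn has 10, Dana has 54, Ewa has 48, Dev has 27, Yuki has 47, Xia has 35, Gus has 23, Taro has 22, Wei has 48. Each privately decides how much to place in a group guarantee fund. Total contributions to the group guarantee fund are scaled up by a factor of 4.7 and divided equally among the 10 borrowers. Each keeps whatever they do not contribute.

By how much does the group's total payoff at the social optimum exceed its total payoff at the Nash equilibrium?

The private return per contributed unit is 4.7/10 = 0.4700 < 1 for every player regardless of endowment, so the Nash equilibrium is zero contribution and the group total is Σ E_j = 14 + 10 + 54 + 48 + 27 + 47 + 35 + 23 + 22 + 48 = 328.
Each contributed unit returns 4.700 to the group, so the social optimum is full contribution by everyone: group total = 4.700 × 328 = 1541.60.
Efficiency loss = (4.700 − 1) × 328 = 1213.60.

1213.60 dollars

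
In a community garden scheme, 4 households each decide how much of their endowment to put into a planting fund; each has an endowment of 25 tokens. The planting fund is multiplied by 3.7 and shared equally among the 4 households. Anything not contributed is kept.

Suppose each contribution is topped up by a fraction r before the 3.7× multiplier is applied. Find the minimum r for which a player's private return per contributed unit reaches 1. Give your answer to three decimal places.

0.081

With matching at rate r, one contributed unit becomes (1 + r) in the planting fund and returns 3.7 × (1 + r) / 4 to the contributor.
Setting this equal to 1: 1 + r = 4/3.7 = 1.0811.
So the minimum matching rate is r = 1.0811 − 1 = 0.081.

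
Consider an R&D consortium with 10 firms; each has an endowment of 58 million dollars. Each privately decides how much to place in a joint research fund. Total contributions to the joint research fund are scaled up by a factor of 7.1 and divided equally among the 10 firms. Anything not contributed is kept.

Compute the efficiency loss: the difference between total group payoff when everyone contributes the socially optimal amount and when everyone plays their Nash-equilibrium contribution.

3538.00 million dollars

Each contributed unit returns 7.1/10 = 0.7100 to its contributor — below 1 — so contributing 0 is dominant for every player. At the Nash equilibrium everyone keeps their 58, and the group total is 10 × 58 = 580.
Each contributed unit returns 7.100 to the group as a whole (0.7100 to each of 10 players), which exceeds 1, so the social optimum is full contribution: group total = 7.100 × 580 = 4118.00.
Efficiency loss = 4118.00 − 580 = 3538.00.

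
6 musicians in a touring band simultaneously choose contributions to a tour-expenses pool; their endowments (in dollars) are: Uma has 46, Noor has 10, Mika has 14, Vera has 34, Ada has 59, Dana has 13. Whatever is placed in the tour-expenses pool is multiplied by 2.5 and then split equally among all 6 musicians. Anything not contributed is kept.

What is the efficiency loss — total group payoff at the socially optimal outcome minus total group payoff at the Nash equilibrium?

The private return per contributed unit is 2.5/6 = 0.4167 < 1 for every player regardless of endowment, so the Nash equilibrium is zero contribution and the group total is Σ E_j = 46 + 10 + 14 + 34 + 59 + 13 = 176.
Each contributed unit returns 2.500 to the group, so the social optimum is full contribution by everyone: group total = 2.500 × 176 = 440.00.
Efficiency loss = (2.500 − 1) × 176 = 264.00.

264.00 dollars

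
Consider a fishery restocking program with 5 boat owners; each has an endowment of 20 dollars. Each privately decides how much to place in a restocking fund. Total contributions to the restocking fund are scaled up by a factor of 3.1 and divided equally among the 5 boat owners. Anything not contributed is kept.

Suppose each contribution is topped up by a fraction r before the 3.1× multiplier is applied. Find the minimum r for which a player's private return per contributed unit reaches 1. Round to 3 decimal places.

0.613

With matching at rate r, one contributed unit becomes (1 + r) in the restocking fund and returns 3.1 × (1 + r) / 5 to the contributor.
Setting this equal to 1: 1 + r = 5/3.1 = 1.6129.
So the minimum matching rate is r = 1.6129 − 1 = 0.613.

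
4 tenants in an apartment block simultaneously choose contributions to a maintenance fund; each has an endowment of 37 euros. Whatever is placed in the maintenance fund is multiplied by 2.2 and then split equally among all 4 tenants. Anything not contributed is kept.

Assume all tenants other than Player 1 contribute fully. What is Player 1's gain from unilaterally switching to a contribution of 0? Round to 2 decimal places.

16.65 euros

Switching from a contribution of 37 to 0 lets Player 1 keep an extra 37 euros, but lowers the maintenance fund by 37, which costs Player 1 their own share of that drop: 2.2/4 × 37 = 20.35.
Net gain = 37 − 20.35 = 16.65. The private return per contributed unit (0.5500) is below 1, so free-riding is indeed the best response regardless of what the others do.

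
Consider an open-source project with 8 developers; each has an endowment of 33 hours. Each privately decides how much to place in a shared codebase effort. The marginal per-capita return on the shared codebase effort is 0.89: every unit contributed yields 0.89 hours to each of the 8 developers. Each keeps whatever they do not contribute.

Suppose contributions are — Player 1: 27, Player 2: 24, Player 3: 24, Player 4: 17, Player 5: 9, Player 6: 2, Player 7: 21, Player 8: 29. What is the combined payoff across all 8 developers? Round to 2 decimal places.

1200.36 hours

Total contributed: 27 + 24 + 24 + 17 + 9 + 2 + 21 + 29 = 153; total kept: 8 × 33 − 153 = 111.
The shared codebase effort pays out 0.89 × 8 × 153 = 1089.36 in aggregate.
Group total = 111 + 1089.36 = 1200.36.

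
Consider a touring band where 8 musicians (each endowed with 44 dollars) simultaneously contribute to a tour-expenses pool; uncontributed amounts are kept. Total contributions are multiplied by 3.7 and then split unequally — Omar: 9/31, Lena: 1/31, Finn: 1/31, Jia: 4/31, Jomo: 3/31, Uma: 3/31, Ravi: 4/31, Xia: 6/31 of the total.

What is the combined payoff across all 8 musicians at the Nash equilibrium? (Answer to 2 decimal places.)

For player j, contributing a unit is worthwhile iff 3.7 × (j's share) ≥ 1, i.e. iff j's share is at least 0.2703.
The only share above 0.2703 is Omar's 9/31, contributing 44; the remaining 7 contribute 0. Total contributed: 44.
The tour-expenses pool pays out 3.7 × 44 = 162.80 in total (split across the unequal shares, but the aggregate is all that matters for the group sum).
The 7 free-riders keep 44 each, adding 308. Group total = 308 + 162.80 = 470.80.

470.80 dollars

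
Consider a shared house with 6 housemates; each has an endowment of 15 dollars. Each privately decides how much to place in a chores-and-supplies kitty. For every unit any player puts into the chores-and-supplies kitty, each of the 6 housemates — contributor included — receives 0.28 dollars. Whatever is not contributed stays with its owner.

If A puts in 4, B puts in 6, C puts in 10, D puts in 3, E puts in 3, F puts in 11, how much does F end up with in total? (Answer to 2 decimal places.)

14.36 dollars

Total contributed: 4 + 6 + 10 + 3 + 3 + 11 = 37.
Each receives 0.28 × 37 = 10.36 from the chores-and-supplies kitty.
F keeps 15 − 11 = 4, so F's payoff is 4 + 10.36 = 14.36.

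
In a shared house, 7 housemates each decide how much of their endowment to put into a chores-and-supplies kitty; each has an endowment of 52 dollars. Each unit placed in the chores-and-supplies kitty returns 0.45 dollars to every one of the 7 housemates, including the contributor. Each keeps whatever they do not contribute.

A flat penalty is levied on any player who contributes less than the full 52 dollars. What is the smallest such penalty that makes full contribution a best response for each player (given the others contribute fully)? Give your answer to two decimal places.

Given the others contribute fully, the best deviation is to contribute 0 (any partial contribution still incurs the fine and gives up units whose private return 0.45 is below 1).
Deviating from 52 to 0 saves 52 dollars but forfeits the deviator's share of the drop in the chores-and-supplies kitty: 0.45 × 52 = 23.40.
So the deviation gain is 52 − 23.40 = 28.60, and the fine must be at least 28.60 dollars to wipe it out.

28.60 dollars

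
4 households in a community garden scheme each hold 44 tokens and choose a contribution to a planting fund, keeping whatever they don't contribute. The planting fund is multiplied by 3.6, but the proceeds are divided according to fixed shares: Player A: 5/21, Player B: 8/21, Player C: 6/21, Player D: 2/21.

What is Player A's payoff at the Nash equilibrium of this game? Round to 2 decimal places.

119.43 tokens

For player j, contributing a unit is worthwhile iff 3.6 × (j's share) ≥ 1, i.e. iff j's share is at least 0.2778.
Player B and Player C clear that bar, contributing 44 each; the remaining 2 contribute 0. Total contributed: 88.
Player A keeps 44 and receives 3.6 × 88 × 5/21 = 75.43 from the planting fund, for a payoff of 119.43.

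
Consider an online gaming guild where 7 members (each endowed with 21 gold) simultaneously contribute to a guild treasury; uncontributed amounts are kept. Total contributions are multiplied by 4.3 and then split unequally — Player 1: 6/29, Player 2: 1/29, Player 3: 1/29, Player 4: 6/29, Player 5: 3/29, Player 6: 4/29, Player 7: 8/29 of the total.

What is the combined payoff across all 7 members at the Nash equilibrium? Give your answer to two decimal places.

216.30 gold

Player j's private return per contributed unit is 4.3 × (j's share). Contributing is weakly dominant for j when that share is at least 1/4.3 = 0.2326, and contributing 0 is dominant otherwise.
Only Player 7 (8/29) clears that bar, contributing 21; the remaining 6 contribute 0. Total contributed: 21.
The guild treasury pays out 4.3 × 21 = 90.30 in total (split across the unequal shares, but the aggregate is all that matters for the group sum).
The 6 free-riders keep 21 each, adding 126. Group total = 126 + 90.30 = 216.30.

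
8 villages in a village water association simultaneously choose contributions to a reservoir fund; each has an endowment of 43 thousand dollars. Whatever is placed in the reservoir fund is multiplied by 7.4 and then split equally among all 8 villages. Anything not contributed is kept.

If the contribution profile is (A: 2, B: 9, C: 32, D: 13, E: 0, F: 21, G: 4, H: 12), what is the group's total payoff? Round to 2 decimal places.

Total contributed: 2 + 9 + 32 + 13 + 0 + 21 + 4 + 12 = 93; total kept: 8 × 43 − 93 = 251.
The reservoir fund pays out 7.4 × 93 = 688.20 in aggregate.
Group total = 251 + 688.20 = 939.20.

939.20 thousand dollars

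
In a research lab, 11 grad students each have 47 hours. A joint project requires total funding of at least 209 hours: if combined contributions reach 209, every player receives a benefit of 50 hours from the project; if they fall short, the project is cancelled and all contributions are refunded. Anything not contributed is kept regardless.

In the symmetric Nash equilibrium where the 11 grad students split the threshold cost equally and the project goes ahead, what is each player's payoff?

78 hours

Equal share of the threshold: 209/11 = 19.
At this profile no one gains by cutting their contribution: any cut drops the total below 209, the project is cancelled, contributions are refunded, and the deviator ends with 47, which is less than 47 − 19 + 50 = 78. Contributing more than 19 just wastes the excess. So contributing exactly 19 is a best response.
Each player's payoff: 47 − 19 + 50 = 78.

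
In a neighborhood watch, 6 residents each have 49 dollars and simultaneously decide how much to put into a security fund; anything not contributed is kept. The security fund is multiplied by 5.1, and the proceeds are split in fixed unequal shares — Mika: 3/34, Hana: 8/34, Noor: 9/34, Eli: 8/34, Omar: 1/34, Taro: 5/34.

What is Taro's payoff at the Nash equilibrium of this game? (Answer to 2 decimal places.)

A player with share s gets back 5.1·s per unit contributed, so full contribution is dominant for anyone with s > 1/5.1 = 0.1961 and zero contribution is dominant for anyone below.
The shares above 0.1961 belong to Hana, Noor and Eli, contributing 49 each; the remaining 3 contribute 0. Total contributed: 147.
Taro keeps 49 and receives 5.1 × 147 × 5/34 = 110.25 from the security fund, for a payoff of 159.25.

159.25 dollars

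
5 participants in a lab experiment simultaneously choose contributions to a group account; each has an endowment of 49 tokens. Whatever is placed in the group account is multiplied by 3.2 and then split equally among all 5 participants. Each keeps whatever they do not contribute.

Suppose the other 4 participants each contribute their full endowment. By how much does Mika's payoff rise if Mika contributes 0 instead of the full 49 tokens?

Switching from a contribution of 49 to 0 lets Mika keep an extra 49 tokens, but lowers the group account by 49, which costs Mika their own share of that drop: 3.2/5 × 49 = 31.36.
Net gain = 49 − 31.36 = 17.64. The private return per contributed unit (0.6400) is below 1, so free-riding is indeed the best response regardless of what the others do.

17.64 tokens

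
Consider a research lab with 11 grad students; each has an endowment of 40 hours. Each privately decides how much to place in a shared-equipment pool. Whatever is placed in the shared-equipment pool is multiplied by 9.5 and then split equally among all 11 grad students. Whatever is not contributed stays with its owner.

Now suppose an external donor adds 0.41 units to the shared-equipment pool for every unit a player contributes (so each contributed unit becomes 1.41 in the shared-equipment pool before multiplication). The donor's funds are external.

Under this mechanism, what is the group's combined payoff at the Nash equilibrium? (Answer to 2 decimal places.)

Under the mechanism each unit contributed yields 9.5 × 1.41 / 11 = 1.2177 back to its contributor per unit of net cost, which exceeds 1, making full contribution the dominant choice for everyone.
At the Nash equilibrium everyone contributes 40. Group total payoff = 9.5 × 1.41 × 440 = 5893.80.

5893.80 hours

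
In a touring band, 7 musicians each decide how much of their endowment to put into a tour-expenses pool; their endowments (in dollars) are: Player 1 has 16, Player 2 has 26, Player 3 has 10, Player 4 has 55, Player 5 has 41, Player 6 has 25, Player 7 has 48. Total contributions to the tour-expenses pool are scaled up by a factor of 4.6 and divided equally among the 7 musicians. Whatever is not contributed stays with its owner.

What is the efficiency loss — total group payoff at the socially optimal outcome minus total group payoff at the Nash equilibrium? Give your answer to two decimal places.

795.60 dollars

The private return per contributed unit is 4.6/7 = 0.6571 < 1 for every player regardless of endowment, so the Nash equilibrium is zero contribution and the group total is Σ E_j = 16 + 26 + 10 + 55 + 41 + 25 + 48 = 221.
Each contributed unit returns 4.600 to the group, so the social optimum is full contribution by everyone: group total = 4.600 × 221 = 1016.60.
Efficiency loss = (4.600 − 1) × 221 = 795.60.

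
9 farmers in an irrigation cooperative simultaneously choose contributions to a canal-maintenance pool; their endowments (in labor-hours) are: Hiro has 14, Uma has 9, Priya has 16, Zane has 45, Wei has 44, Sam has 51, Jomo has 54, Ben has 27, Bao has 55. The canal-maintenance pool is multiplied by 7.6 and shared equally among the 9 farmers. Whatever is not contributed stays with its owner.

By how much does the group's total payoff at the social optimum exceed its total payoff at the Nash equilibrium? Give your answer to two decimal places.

The private return per contributed unit is 7.6/9 = 0.8444 < 1 for every player regardless of endowment, so the Nash equilibrium is zero contribution and the group total is Σ E_j = 14 + 9 + 16 + 45 + 44 + 51 + 54 + 27 + 55 = 315.
Each contributed unit returns 7.600 to the group, so the social optimum is full contribution by everyone: group total = 7.600 × 315 = 2394.00.
Efficiency loss = (7.600 − 1) × 315 = 2079.00.

2079.00 labor-hours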